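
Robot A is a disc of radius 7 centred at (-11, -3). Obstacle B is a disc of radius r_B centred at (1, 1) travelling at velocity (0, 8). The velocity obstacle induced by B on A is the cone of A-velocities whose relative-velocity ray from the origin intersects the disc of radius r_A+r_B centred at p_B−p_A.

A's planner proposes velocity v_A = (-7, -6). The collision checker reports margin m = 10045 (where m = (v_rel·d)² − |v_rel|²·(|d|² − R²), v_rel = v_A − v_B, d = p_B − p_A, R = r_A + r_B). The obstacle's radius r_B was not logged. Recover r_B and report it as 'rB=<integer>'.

m = 10045
d = (12, 4);  v_rel = (-7, -14),  |v_rel|² = 245
v_rel×d = (-7)·(4) − (-14)·(12) = 140
since m = R²·245 − 140²:  R² = (19600 + 10045) / 245 = 121
R = √121 = 11  ⇒  r_B = 11 − 7 = 4

rB=4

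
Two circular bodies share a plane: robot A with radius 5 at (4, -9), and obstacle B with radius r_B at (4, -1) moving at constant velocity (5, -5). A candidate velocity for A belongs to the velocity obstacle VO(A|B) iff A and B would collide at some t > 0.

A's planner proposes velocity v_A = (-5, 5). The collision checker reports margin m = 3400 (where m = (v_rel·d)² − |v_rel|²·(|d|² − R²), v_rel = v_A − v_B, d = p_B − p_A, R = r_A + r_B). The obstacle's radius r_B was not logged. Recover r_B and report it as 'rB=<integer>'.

m = 3400
d = (0, 8);  v_rel = (-10, 10),  |v_rel|² = 200
v_rel×d = (-10)·(8) − (10)·(0) = -80
since m = R²·200 − (-80)²:  R² = (6400 + 3400) / 200 = 49
R = √49 = 7  ⇒  r_B = 7 − 5 = 2

rB=2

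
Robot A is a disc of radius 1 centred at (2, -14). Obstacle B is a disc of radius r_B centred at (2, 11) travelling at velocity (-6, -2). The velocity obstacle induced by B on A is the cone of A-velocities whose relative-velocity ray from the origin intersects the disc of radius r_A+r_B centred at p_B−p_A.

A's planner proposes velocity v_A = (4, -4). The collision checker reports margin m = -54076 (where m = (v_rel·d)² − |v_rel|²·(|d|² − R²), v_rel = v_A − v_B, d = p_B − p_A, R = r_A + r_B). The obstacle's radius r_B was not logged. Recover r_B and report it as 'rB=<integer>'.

m = -54076
d = (0, 25);  v_rel = (10, -2),  |v_rel|² = 104
v_rel×d = (10)·(25) − (-2)·(0) = 250
since m = R²·104 − 250²:  R² = (62500 + -54076) / 104 = 81
R = √81 = 9  ⇒  r_B = 9 − 1 = 8

rB=8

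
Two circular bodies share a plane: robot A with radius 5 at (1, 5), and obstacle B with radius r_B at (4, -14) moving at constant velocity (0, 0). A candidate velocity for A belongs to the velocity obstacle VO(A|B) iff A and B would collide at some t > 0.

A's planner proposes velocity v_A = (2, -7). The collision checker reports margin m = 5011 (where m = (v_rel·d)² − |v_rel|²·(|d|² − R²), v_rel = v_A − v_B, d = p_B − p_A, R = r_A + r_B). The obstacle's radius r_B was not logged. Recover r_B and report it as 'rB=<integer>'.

m = 5011
d = (3, -19);  v_rel = (2, -7),  |v_rel|² = 53
v_rel×d = (2)·(-19) − (-7)·(3) = -17
since m = R²·53 − (-17)²:  R² = (289 + 5011) / 53 = 100
R = √100 = 10  ⇒  r_B = 10 − 5 = 5

rB=5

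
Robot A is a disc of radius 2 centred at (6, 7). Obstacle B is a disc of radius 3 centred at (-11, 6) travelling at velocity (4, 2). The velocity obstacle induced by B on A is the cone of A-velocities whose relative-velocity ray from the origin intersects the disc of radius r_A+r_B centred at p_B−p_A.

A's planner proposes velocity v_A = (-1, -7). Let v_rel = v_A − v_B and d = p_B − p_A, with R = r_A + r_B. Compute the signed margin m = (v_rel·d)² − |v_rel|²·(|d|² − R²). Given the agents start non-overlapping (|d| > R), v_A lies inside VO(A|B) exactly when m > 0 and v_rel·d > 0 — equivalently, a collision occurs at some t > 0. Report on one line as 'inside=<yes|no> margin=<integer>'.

d = (-17, -1),  |d|² = 290;  R = 2+3 = 5,  c = 290−5² = 265
v_rel = (-5, -9),  |v_rel|² = 106;  v_rel·d = (-5)·(-17) + (-9)·(-1) = 94
106·t² − 188·t + 265 = 0  ⇒  m = 94² − 106·265 = -19254
m = -19254 < 0,  v_rel·d = 94 > 0  ⇒  outside

inside=no margin=-19254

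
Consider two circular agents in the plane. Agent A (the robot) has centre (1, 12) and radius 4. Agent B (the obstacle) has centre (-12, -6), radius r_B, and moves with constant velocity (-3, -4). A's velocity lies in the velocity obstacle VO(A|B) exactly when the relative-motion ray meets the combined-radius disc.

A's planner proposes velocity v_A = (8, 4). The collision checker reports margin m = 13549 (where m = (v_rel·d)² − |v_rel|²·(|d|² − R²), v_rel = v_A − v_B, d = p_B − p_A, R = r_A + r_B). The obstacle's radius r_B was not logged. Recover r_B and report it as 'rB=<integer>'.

m = 13549
d = (-13, -18);  v_rel = (11, 8),  |v_rel|² = 185
v_rel×d = (11)·(-18) − (8)·(-13) = -94
since m = R²·185 − (-94)²:  R² = (8836 + 13549) / 185 = 121
R = √121 = 11  ⇒  r_B = 11 − 4 = 7

rB=7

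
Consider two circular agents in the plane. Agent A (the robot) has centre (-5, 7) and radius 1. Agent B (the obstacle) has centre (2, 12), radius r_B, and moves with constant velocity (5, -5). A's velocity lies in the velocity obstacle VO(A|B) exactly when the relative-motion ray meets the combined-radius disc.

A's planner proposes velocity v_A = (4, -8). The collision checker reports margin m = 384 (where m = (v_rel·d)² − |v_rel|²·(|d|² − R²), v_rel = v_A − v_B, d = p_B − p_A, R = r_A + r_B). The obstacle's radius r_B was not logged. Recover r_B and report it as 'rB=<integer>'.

m = 384
d = (7, 5);  v_rel = (-1, -3),  |v_rel|² = 10
v_rel×d = (-1)·(5) − (-3)·(7) = 16
since m = R²·10 − 16²:  R² = (256 + 384) / 10 = 64
R = √64 = 8  ⇒  r_B = 8 − 1 = 7

rB=7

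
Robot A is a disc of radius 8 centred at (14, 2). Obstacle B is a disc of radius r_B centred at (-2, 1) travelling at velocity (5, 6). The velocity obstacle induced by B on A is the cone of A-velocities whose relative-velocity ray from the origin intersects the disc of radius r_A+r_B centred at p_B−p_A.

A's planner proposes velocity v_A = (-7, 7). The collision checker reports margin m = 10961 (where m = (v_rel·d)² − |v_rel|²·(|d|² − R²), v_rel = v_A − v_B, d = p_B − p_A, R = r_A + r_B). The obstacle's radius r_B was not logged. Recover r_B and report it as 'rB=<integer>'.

m = 10961
d = (-16, -1);  v_rel = (-12, 1),  |v_rel|² = 145
v_rel×d = (-12)·(-1) − (1)·(-16) = 28
since m = R²·145 − 28²:  R² = (784 + 10961) / 145 = 81
R = √81 = 9  ⇒  r_B = 9 − 8 = 1

rB=1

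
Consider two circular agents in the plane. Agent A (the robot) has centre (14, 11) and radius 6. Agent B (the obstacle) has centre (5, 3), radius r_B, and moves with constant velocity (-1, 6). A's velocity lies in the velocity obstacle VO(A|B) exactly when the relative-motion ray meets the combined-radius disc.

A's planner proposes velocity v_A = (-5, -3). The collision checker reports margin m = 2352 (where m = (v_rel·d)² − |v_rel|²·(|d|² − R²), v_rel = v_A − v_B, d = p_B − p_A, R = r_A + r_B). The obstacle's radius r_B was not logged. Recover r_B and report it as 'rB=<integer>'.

m = 2352
d = (-9, -8);  v_rel = (-4, -9),  |v_rel|² = 97
v_rel×d = (-4)·(-8) − (-9)·(-9) = -49
since m = R²·97 − (-49)²:  R² = (2401 + 2352) / 97 = 49
R = √49 = 7  ⇒  r_B = 7 − 6 = 1

rB=1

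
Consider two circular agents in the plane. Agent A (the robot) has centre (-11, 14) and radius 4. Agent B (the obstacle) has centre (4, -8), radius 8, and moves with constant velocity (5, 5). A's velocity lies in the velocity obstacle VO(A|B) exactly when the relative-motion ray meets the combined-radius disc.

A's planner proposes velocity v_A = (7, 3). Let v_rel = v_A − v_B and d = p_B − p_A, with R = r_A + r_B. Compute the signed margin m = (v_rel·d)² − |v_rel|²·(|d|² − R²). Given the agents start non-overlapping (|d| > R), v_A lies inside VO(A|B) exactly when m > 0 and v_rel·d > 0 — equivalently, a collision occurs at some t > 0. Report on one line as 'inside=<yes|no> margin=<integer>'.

d = (15, -22),  |d|² = 709;  R = 4+8 = 12,  c = 709−12² = 565
v_rel = (2, -2),  |v_rel|² = 8;  v_rel·d = (2)·(15) + (-2)·(-22) = 74
8·t² − 148·t + 565 = 0  ⇒  m = 74² − 8·565 = 956
m = 956 > 0,  v_rel·d = 74 > 0  ⇒  inside

inside=yes margin=956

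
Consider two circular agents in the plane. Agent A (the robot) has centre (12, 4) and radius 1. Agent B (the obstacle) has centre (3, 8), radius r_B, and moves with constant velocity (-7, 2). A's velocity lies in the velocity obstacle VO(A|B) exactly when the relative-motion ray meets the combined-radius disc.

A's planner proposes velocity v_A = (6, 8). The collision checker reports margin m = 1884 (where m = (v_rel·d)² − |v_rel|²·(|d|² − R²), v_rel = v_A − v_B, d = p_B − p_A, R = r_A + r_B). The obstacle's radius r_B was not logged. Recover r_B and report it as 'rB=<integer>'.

m = 1884
d = (-9, 4);  v_rel = (13, 6),  |v_rel|² = 205
v_rel×d = (13)·(4) − (6)·(-9) = 106
since m = R²·205 − 106²:  R² = (11236 + 1884) / 205 = 64
R = √64 = 8  ⇒  r_B = 8 − 1 = 7

rB=7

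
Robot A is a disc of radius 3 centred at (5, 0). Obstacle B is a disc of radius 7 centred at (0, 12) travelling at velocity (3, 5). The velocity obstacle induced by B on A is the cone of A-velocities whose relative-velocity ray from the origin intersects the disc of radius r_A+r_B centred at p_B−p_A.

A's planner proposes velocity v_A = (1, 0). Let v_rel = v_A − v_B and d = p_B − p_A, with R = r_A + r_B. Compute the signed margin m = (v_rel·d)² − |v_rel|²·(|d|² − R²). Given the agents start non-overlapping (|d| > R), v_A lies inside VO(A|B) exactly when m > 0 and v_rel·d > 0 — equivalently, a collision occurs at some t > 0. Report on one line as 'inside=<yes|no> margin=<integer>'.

d = (-5, 12),  |d|² = 169;  R = 3+7 = 10,  c = 169−10² = 69
v_rel = (-2, -5),  |v_rel|² = 29;  v_rel·d = (-2)·(-5) + (-5)·(12) = -50
29·t² + 100·t + 69 = 0  ⇒  m = (-50)² − 29·69 = 499
m = 499 > 0,  v_rel·d = -50 < 0  ⇒  outside

inside=no margin=499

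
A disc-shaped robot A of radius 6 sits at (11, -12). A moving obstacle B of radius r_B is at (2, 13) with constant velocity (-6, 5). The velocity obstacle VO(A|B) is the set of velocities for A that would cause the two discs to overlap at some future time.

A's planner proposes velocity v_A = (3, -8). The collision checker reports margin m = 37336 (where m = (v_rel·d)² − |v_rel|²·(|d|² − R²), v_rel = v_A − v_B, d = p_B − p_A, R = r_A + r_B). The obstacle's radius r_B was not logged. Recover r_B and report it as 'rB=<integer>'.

m = 37336
d = (-9, 25);  v_rel = (9, -13),  |v_rel|² = 250
v_rel×d = (9)·(25) − (-13)·(-9) = 108
since m = R²·250 − 108²:  R² = (11664 + 37336) / 250 = 196
R = √196 = 14  ⇒  r_B = 14 − 6 = 8

rB=8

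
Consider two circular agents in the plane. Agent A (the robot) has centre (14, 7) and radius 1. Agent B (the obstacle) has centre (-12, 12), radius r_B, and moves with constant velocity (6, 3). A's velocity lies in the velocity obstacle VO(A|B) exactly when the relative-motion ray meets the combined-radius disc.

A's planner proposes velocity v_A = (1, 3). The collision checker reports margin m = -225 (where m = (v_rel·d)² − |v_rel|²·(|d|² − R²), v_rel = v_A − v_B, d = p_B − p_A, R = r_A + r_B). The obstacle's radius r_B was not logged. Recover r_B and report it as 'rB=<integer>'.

m = -225
d = (-26, 5);  v_rel = (-5, 0),  |v_rel|² = 25
v_rel×d = (-5)·(5) − (0)·(-26) = -25
since m = R²·25 − (-25)²:  R² = (625 + -225) / 25 = 16
R = √16 = 4  ⇒  r_B = 4 − 1 = 3

rB=3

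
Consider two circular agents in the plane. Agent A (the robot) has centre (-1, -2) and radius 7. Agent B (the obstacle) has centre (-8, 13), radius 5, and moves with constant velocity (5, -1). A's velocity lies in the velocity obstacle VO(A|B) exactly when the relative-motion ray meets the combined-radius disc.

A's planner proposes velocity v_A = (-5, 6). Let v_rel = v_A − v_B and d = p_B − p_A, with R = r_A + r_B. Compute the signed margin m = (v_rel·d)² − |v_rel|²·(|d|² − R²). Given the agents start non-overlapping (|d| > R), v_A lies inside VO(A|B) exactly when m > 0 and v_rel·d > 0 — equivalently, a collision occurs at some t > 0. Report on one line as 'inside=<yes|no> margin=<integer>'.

d = (-7, 15),  |d|² = 274;  R = 7+5 = 12,  c = 274−12² = 130
v_rel = (-10, 7),  |v_rel|² = 149;  v_rel·d = (-10)·(-7) + (7)·(15) = 175
149·t² − 350·t + 130 = 0  ⇒  m = 175² − 149·130 = 11255
m = 11255 > 0,  v_rel·d = 175 > 0  ⇒  inside

inside=yes margin=11255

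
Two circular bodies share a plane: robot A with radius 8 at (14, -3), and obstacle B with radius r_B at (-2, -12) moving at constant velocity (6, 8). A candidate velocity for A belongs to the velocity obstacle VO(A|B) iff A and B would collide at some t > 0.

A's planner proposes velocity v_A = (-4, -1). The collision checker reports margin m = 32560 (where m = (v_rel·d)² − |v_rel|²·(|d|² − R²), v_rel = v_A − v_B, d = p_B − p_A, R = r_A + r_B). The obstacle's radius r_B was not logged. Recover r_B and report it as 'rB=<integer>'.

m = 32560
d = (-16, -9);  v_rel = (-10, -9),  |v_rel|² = 181
v_rel×d = (-10)·(-9) − (-9)·(-16) = -54
since m = R²·181 − (-54)²:  R² = (2916 + 32560) / 181 = 196
R = √196 = 14  ⇒  r_B = 14 − 8 = 6

rB=6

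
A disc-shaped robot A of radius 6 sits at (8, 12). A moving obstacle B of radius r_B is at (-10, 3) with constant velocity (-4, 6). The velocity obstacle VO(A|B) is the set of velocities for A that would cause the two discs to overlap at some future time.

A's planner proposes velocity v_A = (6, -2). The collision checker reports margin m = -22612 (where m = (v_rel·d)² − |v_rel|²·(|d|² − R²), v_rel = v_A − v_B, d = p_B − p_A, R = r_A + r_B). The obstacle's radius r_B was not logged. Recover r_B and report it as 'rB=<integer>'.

m = -22612
d = (-18, -9);  v_rel = (10, -8),  |v_rel|² = 164
v_rel×d = (10)·(-9) − (-8)·(-18) = -234
since m = R²·164 − (-234)²:  R² = (54756 + -22612) / 164 = 196
R = √196 = 14  ⇒  r_B = 14 − 6 = 8

rB=8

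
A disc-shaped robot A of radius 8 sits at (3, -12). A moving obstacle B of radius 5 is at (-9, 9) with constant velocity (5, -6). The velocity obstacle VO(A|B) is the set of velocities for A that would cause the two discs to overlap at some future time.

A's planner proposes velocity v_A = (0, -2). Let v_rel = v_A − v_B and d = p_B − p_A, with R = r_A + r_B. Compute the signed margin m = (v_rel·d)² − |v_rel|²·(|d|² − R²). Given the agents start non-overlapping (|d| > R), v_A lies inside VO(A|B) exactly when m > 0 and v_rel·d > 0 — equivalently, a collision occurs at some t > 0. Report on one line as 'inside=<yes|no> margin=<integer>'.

d = (-12, 21),  |d|² = 585;  R = 8+5 = 13,  c = 585−13² = 416
v_rel = (-5, 4),  |v_rel|² = 41;  v_rel·d = (-5)·(-12) + (4)·(21) = 144
41·t² − 288·t + 416 = 0  ⇒  m = 144² − 41·416 = 3680
m = 3680 > 0,  v_rel·d = 144 > 0  ⇒  inside

inside=yes margin=3680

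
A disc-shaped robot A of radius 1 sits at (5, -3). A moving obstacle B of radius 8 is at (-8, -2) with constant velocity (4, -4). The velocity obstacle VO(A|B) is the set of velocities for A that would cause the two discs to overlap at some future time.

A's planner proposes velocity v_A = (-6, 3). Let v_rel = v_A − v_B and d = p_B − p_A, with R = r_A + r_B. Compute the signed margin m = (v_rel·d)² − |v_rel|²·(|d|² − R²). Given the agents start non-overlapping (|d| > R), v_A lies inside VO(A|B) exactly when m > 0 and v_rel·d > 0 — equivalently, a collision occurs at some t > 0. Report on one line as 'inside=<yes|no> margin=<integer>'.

d = (-13, 1),  |d|² = 170;  R = 1+8 = 9,  c = 170−9² = 89
v_rel = (-10, 7),  |v_rel|² = 149;  v_rel·d = (-10)·(-13) + (7)·(1) = 137
149·t² − 274·t + 89 = 0  ⇒  m = 137² − 149·89 = 5508
m = 5508 > 0,  v_rel·d = 137 > 0  ⇒  inside

inside=yes margin=5508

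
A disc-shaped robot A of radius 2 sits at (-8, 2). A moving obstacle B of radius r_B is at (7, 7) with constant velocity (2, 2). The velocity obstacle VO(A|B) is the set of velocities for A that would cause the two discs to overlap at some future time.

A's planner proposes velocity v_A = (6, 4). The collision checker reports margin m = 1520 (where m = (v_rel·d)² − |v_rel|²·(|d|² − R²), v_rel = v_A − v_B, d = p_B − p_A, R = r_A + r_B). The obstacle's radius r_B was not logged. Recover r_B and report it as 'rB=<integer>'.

m = 1520
d = (15, 5);  v_rel = (4, 2),  |v_rel|² = 20
v_rel×d = (4)·(5) − (2)·(15) = -10
since m = R²·20 − (-10)²:  R² = (100 + 1520) / 20 = 81
R = √81 = 9  ⇒  r_B = 9 − 2 = 7

rB=7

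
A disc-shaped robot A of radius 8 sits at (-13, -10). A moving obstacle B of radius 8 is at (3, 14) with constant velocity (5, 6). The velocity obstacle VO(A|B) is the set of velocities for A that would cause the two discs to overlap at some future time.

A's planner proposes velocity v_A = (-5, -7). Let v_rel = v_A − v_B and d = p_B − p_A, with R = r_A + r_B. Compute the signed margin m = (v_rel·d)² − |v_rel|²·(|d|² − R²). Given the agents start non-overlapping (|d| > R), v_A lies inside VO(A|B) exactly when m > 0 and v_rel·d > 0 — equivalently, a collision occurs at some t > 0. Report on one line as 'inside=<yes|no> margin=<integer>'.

d = (16, 24),  |d|² = 832;  R = 8+8 = 16,  c = 832−16² = 576
v_rel = (-10, -13),  |v_rel|² = 269;  v_rel·d = (-10)·(16) + (-13)·(24) = -472
269·t² + 944·t + 576 = 0  ⇒  m = (-472)² − 269·576 = 67840
m = 67840 > 0,  v_rel·d = -472 < 0  ⇒  outside

inside=no margin=67840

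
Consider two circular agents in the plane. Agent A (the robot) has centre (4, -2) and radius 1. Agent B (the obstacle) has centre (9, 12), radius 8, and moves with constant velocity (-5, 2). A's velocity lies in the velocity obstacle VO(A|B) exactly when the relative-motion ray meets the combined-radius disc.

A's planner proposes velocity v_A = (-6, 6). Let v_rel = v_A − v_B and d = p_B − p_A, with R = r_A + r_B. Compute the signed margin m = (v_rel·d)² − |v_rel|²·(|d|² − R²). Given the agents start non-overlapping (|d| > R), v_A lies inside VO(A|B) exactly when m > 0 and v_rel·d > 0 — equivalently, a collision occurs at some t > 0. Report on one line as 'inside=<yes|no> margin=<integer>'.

d = (5, 14),  |d|² = 221;  R = 1+8 = 9,  c = 221−9² = 140
v_rel = (-1, 4),  |v_rel|² = 17;  v_rel·d = (-1)·(5) + (4)·(14) = 51
17·t² − 102·t + 140 = 0  ⇒  m = 51² − 17·140 = 221
m = 221 > 0,  v_rel·d = 51 > 0  ⇒  inside

inside=yes margin=221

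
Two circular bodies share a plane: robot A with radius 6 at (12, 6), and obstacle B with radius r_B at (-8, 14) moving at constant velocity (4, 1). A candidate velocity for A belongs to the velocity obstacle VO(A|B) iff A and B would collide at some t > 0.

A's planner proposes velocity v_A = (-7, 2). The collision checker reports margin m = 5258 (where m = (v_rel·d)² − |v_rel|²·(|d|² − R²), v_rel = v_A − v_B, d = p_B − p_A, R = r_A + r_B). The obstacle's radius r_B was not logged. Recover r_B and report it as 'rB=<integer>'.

m = 5258
d = (-20, 8);  v_rel = (-11, 1),  |v_rel|² = 122
v_rel×d = (-11)·(8) − (1)·(-20) = -68
since m = R²·122 − (-68)²:  R² = (4624 + 5258) / 122 = 81
R = √81 = 9  ⇒  r_B = 9 − 6 = 3

rB=3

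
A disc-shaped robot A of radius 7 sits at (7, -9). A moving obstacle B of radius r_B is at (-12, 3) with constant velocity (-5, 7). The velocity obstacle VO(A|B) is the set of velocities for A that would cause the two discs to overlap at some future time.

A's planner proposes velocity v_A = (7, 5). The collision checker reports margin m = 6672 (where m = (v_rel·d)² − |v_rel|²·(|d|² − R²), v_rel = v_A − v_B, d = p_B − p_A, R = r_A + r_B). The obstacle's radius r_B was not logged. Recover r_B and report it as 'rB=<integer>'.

m = 6672
d = (-19, 12);  v_rel = (12, -2),  |v_rel|² = 148
v_rel×d = (12)·(12) − (-2)·(-19) = 106
since m = R²·148 − 106²:  R² = (11236 + 6672) / 148 = 121
R = √121 = 11  ⇒  r_B = 11 − 7 = 4

rB=4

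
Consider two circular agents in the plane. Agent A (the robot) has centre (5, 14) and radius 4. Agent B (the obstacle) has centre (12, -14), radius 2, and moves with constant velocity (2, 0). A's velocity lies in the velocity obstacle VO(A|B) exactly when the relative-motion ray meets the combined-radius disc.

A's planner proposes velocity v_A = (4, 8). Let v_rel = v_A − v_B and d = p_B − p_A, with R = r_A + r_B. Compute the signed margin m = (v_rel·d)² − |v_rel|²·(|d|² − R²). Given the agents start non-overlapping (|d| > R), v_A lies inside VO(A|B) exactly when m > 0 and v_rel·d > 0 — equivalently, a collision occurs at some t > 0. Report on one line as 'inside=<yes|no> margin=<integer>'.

d = (7, -28),  |d|² = 833;  R = 4+2 = 6,  c = 833−6² = 797
v_rel = (2, 8),  |v_rel|² = 68;  v_rel·d = (2)·(7) + (8)·(-28) = -210
68·t² + 420·t + 797 = 0  ⇒  m = (-210)² − 68·797 = -10096
m = -10096 < 0,  v_rel·d = -210 < 0  ⇒  outside

inside=no margin=-10096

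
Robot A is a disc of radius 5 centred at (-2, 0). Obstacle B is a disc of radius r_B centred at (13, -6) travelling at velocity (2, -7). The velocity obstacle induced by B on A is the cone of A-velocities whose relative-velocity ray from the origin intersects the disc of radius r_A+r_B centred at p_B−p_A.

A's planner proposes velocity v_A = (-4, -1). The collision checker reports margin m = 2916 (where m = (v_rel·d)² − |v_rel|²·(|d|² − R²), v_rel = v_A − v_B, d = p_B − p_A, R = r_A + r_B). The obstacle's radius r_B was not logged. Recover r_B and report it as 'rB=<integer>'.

m = 2916
d = (15, -6);  v_rel = (-6, 6),  |v_rel|² = 72
v_rel×d = (-6)·(-6) − (6)·(15) = -54
since m = R²·72 − (-54)²:  R² = (2916 + 2916) / 72 = 81
R = √81 = 9  ⇒  r_B = 9 − 5 = 4

rB=4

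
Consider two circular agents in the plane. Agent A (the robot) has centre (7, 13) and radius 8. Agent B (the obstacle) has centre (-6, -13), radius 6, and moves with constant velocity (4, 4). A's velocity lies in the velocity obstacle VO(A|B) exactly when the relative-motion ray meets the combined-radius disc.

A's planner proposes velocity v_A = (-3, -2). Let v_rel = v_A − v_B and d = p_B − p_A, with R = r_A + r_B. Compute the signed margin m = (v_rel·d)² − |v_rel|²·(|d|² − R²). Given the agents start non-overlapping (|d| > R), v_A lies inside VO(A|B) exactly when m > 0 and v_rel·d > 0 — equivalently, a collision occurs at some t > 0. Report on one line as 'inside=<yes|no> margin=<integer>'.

d = (-13, -26),  |d|² = 845;  R = 8+6 = 14,  c = 845−14² = 649
v_rel = (-7, -6),  |v_rel|² = 85;  v_rel·d = (-7)·(-13) + (-6)·(-26) = 247
85·t² − 494·t + 649 = 0  ⇒  m = 247² − 85·649 = 5844
m = 5844 > 0,  v_rel·d = 247 > 0  ⇒  inside

inside=yes margin=5844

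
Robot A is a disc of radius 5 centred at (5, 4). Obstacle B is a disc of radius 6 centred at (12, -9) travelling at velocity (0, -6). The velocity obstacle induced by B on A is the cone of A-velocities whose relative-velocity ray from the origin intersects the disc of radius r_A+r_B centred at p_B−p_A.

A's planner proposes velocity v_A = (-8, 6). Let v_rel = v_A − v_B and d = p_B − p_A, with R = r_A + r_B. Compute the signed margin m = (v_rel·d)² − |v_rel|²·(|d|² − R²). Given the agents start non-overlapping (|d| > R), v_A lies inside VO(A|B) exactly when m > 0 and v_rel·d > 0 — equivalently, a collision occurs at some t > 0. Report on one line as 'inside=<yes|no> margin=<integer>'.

d = (7, -13),  |d|² = 218;  R = 5+6 = 11,  c = 218−11² = 97
v_rel = (-8, 12),  |v_rel|² = 208;  v_rel·d = (-8)·(7) + (12)·(-13) = -212
208·t² + 424·t + 97 = 0  ⇒  m = (-212)² − 208·97 = 24768
m = 24768 > 0,  v_rel·d = -212 < 0  ⇒  outside

inside=no margin=24768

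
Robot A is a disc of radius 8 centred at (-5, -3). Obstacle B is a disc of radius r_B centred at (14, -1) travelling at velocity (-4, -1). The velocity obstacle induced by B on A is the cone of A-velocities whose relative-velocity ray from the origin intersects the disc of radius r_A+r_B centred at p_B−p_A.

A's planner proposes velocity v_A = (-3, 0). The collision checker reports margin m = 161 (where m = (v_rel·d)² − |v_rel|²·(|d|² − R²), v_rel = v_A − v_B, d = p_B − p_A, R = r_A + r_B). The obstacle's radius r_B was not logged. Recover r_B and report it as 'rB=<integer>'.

m = 161
d = (19, 2);  v_rel = (1, 1),  |v_rel|² = 2
v_rel×d = (1)·(2) − (1)·(19) = -17
since m = R²·2 − (-17)²:  R² = (289 + 161) / 2 = 225
R = √225 = 15  ⇒  r_B = 15 − 8 = 7

rB=7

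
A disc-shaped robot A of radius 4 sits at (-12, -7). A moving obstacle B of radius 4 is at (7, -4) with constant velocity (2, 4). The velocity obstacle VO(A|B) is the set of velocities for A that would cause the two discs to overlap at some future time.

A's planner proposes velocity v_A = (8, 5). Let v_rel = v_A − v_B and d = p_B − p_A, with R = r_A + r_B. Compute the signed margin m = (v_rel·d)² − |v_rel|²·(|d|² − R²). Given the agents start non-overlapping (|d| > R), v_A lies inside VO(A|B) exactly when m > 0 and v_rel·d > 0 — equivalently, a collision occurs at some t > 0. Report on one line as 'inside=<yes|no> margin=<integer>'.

d = (19, 3),  |d|² = 370;  R = 4+4 = 8,  c = 370−8² = 306
v_rel = (6, 1),  |v_rel|² = 37;  v_rel·d = (6)·(19) + (1)·(3) = 117
37·t² − 234·t + 306 = 0  ⇒  m = 117² − 37·306 = 2367
m = 2367 > 0,  v_rel·d = 117 > 0  ⇒  inside

inside=yes margin=2367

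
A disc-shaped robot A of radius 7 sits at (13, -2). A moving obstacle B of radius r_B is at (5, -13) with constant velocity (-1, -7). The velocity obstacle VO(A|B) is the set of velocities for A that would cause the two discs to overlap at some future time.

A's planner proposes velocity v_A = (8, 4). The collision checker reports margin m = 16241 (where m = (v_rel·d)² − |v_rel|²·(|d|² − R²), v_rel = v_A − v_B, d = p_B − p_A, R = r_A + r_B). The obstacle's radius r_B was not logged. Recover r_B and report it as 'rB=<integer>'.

m = 16241
d = (-8, -11);  v_rel = (9, 11),  |v_rel|² = 202
v_rel×d = (9)·(-11) − (11)·(-8) = -11
since m = R²·202 − (-11)²:  R² = (121 + 16241) / 202 = 81
R = √81 = 9  ⇒  r_B = 9 − 7 = 2

rB=2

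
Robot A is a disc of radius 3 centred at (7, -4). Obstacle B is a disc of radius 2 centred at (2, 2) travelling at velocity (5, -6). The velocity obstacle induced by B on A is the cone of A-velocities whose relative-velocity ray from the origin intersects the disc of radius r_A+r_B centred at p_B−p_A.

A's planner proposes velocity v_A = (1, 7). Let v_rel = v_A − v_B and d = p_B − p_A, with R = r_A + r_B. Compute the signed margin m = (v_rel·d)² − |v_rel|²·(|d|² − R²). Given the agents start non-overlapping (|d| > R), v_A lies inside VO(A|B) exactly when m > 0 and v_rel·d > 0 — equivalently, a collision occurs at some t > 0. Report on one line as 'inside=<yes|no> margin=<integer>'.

d = (-5, 6),  |d|² = 61;  R = 3+2 = 5,  c = 61−5² = 36
v_rel = (-4, 13),  |v_rel|² = 185;  v_rel·d = (-4)·(-5) + (13)·(6) = 98
185·t² − 196·t + 36 = 0  ⇒  m = 98² − 185·36 = 2944
m = 2944 > 0,  v_rel·d = 98 > 0  ⇒  inside

inside=yes margin=2944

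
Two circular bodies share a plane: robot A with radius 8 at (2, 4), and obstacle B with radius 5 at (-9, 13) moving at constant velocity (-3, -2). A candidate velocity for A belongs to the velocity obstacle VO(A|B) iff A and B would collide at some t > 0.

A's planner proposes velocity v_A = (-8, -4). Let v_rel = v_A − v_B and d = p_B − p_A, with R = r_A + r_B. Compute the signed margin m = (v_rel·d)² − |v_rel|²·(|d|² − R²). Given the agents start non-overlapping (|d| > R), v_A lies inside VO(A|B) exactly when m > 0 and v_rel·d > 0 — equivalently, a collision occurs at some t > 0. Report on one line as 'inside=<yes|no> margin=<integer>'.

d = (-11, 9),  |d|² = 202;  R = 8+5 = 13,  c = 202−13² = 33
v_rel = (-5, -2),  |v_rel|² = 29;  v_rel·d = (-5)·(-11) + (-2)·(9) = 37
29·t² − 74·t + 33 = 0  ⇒  m = 37² − 29·33 = 412
m = 412 > 0,  v_rel·d = 37 > 0  ⇒  inside

inside=yes margin=412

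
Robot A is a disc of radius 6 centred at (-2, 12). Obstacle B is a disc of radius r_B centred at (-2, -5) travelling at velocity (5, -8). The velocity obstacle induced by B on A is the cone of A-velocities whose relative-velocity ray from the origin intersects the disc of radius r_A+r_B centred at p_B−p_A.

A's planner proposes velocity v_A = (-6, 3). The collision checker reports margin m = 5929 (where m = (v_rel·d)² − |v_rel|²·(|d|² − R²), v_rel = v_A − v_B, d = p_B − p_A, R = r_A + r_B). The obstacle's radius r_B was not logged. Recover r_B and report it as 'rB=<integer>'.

m = 5929
d = (0, -17);  v_rel = (-11, 11),  |v_rel|² = 242
v_rel×d = (-11)·(-17) − (11)·(0) = 187
since m = R²·242 − 187²:  R² = (34969 + 5929) / 242 = 169
R = √169 = 13  ⇒  r_B = 13 − 6 = 7

rB=7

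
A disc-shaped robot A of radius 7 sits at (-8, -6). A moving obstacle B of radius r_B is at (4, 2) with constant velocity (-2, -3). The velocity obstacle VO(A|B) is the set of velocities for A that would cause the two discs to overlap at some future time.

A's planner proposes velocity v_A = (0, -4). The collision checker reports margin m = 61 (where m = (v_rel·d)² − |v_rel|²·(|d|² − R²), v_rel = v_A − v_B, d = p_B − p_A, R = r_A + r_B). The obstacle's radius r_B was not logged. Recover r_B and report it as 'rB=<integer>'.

m = 61
d = (12, 8);  v_rel = (2, -1),  |v_rel|² = 5
v_rel×d = (2)·(8) − (-1)·(12) = 28
since m = R²·5 − 28²:  R² = (784 + 61) / 5 = 169
R = √169 = 13  ⇒  r_B = 13 − 7 = 6

rB=6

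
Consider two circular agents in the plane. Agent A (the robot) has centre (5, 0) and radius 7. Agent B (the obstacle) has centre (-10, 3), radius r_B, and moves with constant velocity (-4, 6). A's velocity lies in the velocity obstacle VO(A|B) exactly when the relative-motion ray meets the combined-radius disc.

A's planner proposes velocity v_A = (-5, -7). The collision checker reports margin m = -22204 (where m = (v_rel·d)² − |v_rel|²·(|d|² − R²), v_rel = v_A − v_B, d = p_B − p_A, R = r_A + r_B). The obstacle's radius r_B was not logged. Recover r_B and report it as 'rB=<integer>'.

m = -22204
d = (-15, 3);  v_rel = (-1, -13),  |v_rel|² = 170
v_rel×d = (-1)·(3) − (-13)·(-15) = -198
since m = R²·170 − (-198)²:  R² = (39204 + -22204) / 170 = 100
R = √100 = 10  ⇒  r_B = 10 − 7 = 3

rB=3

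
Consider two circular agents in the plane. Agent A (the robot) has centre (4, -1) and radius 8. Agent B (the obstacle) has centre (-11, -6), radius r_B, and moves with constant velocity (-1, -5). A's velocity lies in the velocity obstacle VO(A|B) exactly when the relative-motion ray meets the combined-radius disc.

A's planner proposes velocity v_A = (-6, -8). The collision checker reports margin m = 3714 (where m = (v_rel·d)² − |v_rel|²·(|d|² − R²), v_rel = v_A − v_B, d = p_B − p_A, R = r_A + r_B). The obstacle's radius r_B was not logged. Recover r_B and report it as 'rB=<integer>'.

m = 3714
d = (-15, -5);  v_rel = (-5, -3),  |v_rel|² = 34
v_rel×d = (-5)·(-5) − (-3)·(-15) = -20
since m = R²·34 − (-20)²:  R² = (400 + 3714) / 34 = 121
R = √121 = 11  ⇒  r_B = 11 − 8 = 3

rB=3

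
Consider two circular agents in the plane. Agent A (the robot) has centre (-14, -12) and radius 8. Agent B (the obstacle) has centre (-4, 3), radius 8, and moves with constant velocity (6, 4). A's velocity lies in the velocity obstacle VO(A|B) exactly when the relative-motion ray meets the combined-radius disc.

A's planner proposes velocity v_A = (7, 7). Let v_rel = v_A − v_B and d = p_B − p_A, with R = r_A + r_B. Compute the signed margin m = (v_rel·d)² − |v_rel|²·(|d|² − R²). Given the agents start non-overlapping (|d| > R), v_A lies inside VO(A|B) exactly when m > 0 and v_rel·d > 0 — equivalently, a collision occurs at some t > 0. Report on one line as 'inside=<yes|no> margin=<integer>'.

d = (10, 15),  |d|² = 325;  R = 8+8 = 16,  c = 325−16² = 69
v_rel = (1, 3),  |v_rel|² = 10;  v_rel·d = (1)·(10) + (3)·(15) = 55
10·t² − 110·t + 69 = 0  ⇒  m = 55² − 10·69 = 2335
m = 2335 > 0,  v_rel·d = 55 > 0  ⇒  inside

inside=yes margin=2335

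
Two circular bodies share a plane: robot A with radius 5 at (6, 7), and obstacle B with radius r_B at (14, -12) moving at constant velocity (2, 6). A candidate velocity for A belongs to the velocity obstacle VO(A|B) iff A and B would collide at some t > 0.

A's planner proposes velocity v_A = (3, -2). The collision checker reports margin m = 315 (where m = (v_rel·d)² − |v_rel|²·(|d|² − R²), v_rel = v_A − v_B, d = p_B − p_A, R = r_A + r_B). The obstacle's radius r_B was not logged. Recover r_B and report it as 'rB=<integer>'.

m = 315
d = (8, -19);  v_rel = (1, -8),  |v_rel|² = 65
v_rel×d = (1)·(-19) − (-8)·(8) = 45
since m = R²·65 − 45²:  R² = (2025 + 315) / 65 = 36
R = √36 = 6  ⇒  r_B = 6 − 5 = 1

rB=1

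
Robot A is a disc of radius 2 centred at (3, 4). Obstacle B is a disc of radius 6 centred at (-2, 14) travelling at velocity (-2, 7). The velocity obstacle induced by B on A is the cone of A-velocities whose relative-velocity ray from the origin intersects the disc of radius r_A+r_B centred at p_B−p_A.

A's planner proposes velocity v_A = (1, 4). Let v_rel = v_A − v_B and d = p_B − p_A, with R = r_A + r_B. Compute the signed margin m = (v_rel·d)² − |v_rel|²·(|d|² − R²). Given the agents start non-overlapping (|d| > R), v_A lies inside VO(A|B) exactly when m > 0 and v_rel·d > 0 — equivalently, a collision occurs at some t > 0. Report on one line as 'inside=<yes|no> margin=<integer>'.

d = (-5, 10),  |d|² = 125;  R = 2+6 = 8,  c = 125−8² = 61
v_rel = (3, -3),  |v_rel|² = 18;  v_rel·d = (3)·(-5) + (-3)·(10) = -45
18·t² + 90·t + 61 = 0  ⇒  m = (-45)² − 18·61 = 927
m = 927 > 0,  v_rel·d = -45 < 0  ⇒  outside

inside=no margin=927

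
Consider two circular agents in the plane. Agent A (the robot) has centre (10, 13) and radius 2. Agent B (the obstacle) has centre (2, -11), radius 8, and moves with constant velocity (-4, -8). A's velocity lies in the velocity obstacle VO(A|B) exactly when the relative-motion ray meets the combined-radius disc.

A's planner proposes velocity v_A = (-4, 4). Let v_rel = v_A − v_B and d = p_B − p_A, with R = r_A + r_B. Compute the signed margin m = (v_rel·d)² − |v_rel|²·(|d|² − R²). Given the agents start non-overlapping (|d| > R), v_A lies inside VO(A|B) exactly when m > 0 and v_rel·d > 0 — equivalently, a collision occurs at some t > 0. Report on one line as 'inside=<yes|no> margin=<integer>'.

d = (-8, -24),  |d|² = 640;  R = 2+8 = 10,  c = 640−10² = 540
v_rel = (0, 12),  |v_rel|² = 144;  v_rel·d = (0)·(-8) + (12)·(-24) = -288
144·t² + 576·t + 540 = 0  ⇒  m = (-288)² − 144·540 = 5184
m = 5184 > 0,  v_rel·d = -288 < 0  ⇒  outside

inside=no margin=5184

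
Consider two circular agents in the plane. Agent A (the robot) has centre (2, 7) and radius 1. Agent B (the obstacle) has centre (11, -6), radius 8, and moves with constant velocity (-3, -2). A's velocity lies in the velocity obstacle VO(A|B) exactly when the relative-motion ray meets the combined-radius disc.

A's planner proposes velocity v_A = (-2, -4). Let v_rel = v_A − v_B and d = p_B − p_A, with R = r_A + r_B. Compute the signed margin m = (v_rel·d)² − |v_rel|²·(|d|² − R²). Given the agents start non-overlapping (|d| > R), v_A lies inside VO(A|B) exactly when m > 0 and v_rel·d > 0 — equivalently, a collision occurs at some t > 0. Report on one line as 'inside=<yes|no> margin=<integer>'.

d = (9, -13),  |d|² = 250;  R = 1+8 = 9,  c = 250−9² = 169
v_rel = (1, -2),  |v_rel|² = 5;  v_rel·d = (1)·(9) + (-2)·(-13) = 35
5·t² − 70·t + 169 = 0  ⇒  m = 35² − 5·169 = 380
m = 380 > 0,  v_rel·d = 35 > 0  ⇒  inside

inside=yes margin=380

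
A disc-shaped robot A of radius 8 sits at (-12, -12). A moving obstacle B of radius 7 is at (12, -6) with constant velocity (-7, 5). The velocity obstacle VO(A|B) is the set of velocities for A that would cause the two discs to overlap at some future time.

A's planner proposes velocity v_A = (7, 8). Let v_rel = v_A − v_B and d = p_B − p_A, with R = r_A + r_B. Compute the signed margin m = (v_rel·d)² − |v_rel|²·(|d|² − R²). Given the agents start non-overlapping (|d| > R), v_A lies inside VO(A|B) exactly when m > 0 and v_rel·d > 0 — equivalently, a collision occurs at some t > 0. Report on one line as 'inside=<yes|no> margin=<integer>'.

d = (24, 6),  |d|² = 612;  R = 8+7 = 15,  c = 612−15² = 387
v_rel = (14, 3),  |v_rel|² = 205;  v_rel·d = (14)·(24) + (3)·(6) = 354
205·t² − 708·t + 387 = 0  ⇒  m = 354² − 205·387 = 45981
m = 45981 > 0,  v_rel·d = 354 > 0  ⇒  inside

inside=yes margin=45981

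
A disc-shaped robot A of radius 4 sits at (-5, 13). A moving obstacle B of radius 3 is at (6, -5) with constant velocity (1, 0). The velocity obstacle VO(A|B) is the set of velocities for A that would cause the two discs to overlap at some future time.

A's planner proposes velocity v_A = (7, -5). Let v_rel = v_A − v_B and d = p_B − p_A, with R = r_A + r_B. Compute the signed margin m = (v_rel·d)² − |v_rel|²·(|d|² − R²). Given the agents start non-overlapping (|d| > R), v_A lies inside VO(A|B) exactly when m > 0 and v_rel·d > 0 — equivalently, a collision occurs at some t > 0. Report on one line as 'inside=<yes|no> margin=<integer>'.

d = (11, -18),  |d|² = 445;  R = 4+3 = 7,  c = 445−7² = 396
v_rel = (6, -5),  |v_rel|² = 61;  v_rel·d = (6)·(11) + (-5)·(-18) = 156
61·t² − 312·t + 396 = 0  ⇒  m = 156² − 61·396 = 180
m = 180 > 0,  v_rel·d = 156 > 0  ⇒  inside

inside=yes margin=180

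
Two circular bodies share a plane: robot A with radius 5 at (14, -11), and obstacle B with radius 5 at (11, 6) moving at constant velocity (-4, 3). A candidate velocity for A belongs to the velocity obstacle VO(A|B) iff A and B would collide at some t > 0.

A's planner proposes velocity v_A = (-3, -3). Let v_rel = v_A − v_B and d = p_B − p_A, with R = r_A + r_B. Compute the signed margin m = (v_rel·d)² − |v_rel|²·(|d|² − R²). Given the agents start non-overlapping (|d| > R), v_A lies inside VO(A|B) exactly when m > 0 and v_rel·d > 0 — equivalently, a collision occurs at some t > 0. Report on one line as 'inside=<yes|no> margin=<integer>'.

d = (-3, 17),  |d|² = 298;  R = 5+5 = 10,  c = 298−10² = 198
v_rel = (1, -6),  |v_rel|² = 37;  v_rel·d = (1)·(-3) + (-6)·(17) = -105
37·t² + 210·t + 198 = 0  ⇒  m = (-105)² − 37·198 = 3699
m = 3699 > 0,  v_rel·d = -105 < 0  ⇒  outside

inside=no margin=3699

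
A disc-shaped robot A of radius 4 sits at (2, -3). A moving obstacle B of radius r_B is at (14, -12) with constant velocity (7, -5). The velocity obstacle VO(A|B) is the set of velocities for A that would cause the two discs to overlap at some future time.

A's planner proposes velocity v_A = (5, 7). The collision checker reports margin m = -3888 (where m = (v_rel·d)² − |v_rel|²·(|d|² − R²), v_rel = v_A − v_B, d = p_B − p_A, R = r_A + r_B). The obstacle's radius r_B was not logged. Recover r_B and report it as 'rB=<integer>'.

m = -3888
d = (12, -9);  v_rel = (-2, 12),  |v_rel|² = 148
v_rel×d = (-2)·(-9) − (12)·(12) = -126
since m = R²·148 − (-126)²:  R² = (15876 + -3888) / 148 = 81
R = √81 = 9  ⇒  r_B = 9 − 4 = 5

rB=5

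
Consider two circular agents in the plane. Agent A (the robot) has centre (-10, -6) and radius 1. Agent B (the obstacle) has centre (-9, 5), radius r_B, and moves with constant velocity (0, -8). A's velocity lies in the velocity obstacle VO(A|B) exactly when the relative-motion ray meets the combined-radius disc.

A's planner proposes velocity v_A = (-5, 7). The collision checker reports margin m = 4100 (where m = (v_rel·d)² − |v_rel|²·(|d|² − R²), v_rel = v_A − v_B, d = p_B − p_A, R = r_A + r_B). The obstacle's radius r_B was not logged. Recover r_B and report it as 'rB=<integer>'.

m = 4100
d = (1, 11);  v_rel = (-5, 15),  |v_rel|² = 250
v_rel×d = (-5)·(11) − (15)·(1) = -70
since m = R²·250 − (-70)²:  R² = (4900 + 4100) / 250 = 36
R = √36 = 6  ⇒  r_B = 6 − 1 = 5

rB=5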